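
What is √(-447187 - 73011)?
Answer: I*√520198 ≈ 721.25*I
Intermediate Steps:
√(-447187 - 73011) = √(-520198) = I*√520198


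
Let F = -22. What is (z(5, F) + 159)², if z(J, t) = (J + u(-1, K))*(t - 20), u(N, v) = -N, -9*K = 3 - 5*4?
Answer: 8649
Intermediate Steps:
K = 17/9 (K = -(3 - 5*4)/9 = -(3 - 20)/9 = -⅑*(-17) = 17/9 ≈ 1.8889)
z(J, t) = (1 + J)*(-20 + t) (z(J, t) = (J - 1*(-1))*(t - 20) = (J + 1)*(-20 + t) = (1 + J)*(-20 + t))
(z(5, F) + 159)² = ((-20 - 22 - 20*5 + 5*(-22)) + 159)² = ((-20 - 22 - 100 - 110) + 159)² = (-252 + 159)² = (-93)² = 8649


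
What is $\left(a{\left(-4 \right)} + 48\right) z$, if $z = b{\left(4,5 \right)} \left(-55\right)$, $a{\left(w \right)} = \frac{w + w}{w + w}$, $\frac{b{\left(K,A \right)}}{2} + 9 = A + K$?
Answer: $0$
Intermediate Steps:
$b{\left(K,A \right)} = -18 + 2 A + 2 K$ ($b{\left(K,A \right)} = -18 + 2 \left(A + K\right) = -18 + \left(2 A + 2 K\right) = -18 + 2 A + 2 K$)
$a{\left(w \right)} = 1$ ($a{\left(w \right)} = \frac{2 w}{2 w} = 2 w \frac{1}{2 w} = 1$)
$z = 0$ ($z = \left(-18 + 2 \cdot 5 + 2 \cdot 4\right) \left(-55\right) = \left(-18 + 10 + 8\right) \left(-55\right) = 0 \left(-55\right) = 0$)
$\left(a{\left(-4 \right)} + 48\right) z = \left(1 + 48\right) 0 = 49 \cdot 0 = 0$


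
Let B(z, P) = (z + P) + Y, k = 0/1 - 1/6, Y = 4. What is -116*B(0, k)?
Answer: -1334/3 ≈ -444.67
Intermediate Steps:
k = -⅙ (k = 0*1 - 1*⅙ = 0 - ⅙ = -⅙ ≈ -0.16667)
B(z, P) = 4 + P + z (B(z, P) = (z + P) + 4 = (P + z) + 4 = 4 + P + z)
-116*B(0, k) = -116*(4 - ⅙ + 0) = -116*23/6 = -1334/3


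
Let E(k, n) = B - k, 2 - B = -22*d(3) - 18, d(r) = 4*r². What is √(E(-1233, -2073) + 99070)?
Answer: 3*√11235 ≈ 317.99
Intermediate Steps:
B = 812 (B = 2 - (-88*3² - 18) = 2 - (-88*9 - 18) = 2 - (-22*36 - 18) = 2 - (-792 - 18) = 2 - 1*(-810) = 2 + 810 = 812)
E(k, n) = 812 - k
√(E(-1233, -2073) + 99070) = √((812 - 1*(-1233)) + 99070) = √((812 + 1233) + 99070) = √(2045 + 99070) = √101115 = 3*√11235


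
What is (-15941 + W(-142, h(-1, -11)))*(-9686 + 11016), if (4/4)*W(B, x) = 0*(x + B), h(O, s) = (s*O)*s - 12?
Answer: -21201530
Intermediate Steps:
h(O, s) = -12 + O*s² (h(O, s) = (O*s)*s - 12 = O*s² - 12 = -12 + O*s²)
W(B, x) = 0 (W(B, x) = 0*(x + B) = 0*(B + x) = 0)
(-15941 + W(-142, h(-1, -11)))*(-9686 + 11016) = (-15941 + 0)*(-9686 + 11016) = -15941*1330 = -21201530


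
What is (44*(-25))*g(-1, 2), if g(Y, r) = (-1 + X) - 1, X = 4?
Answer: -2200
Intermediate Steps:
g(Y, r) = 2 (g(Y, r) = (-1 + 4) - 1 = 3 - 1 = 2)
(44*(-25))*g(-1, 2) = (44*(-25))*2 = -1100*2 = -2200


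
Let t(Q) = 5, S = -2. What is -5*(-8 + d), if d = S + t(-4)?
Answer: 25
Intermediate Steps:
d = 3 (d = -2 + 5 = 3)
-5*(-8 + d) = -5*(-8 + 3) = -5*(-5) = 25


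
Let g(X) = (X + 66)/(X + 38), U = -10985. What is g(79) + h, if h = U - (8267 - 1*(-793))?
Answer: -2345120/117 ≈ -20044.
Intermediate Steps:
h = -20045 (h = -10985 - (8267 - 1*(-793)) = -10985 - (8267 + 793) = -10985 - 1*9060 = -10985 - 9060 = -20045)
g(X) = (66 + X)/(38 + X)
g(79) + h = (66 + 79)/(38 + 79) - 20045 = 145/117 - 20045 = -2345120/117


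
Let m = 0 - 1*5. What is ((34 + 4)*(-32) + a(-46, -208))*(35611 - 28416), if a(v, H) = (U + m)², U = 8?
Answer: -8684365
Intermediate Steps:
m = -5 (m = 0 - 5 = -5)
a(v, H) = 9 (a(v, H) = (8 - 5)² = 3² = 9)
((34 + 4)*(-32) + a(-46, -208))*(35611 - 28416) = ((34 + 4)*(-32) + 9)*(35611 - 28416) = (38*(-32) + 9)*7195 = (-1216 + 9)*7195 = -1207*7195 = -8684365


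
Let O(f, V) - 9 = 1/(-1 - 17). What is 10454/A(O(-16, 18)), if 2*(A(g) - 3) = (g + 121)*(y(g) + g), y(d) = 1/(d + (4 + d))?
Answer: 1334515824/74947949 ≈ 17.806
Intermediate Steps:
O(f, V) = 161/18 (O(f, V) = 9 + 1/(-1 - 17) = 9 + 1/(-18) = 9 - 1/18 = 161/18)
y(d) = 1/(4 + 2*d)
A(g) = 3 + (121 + g)*(g + 1/(2*(2 + g)))/2 (A(g) = 3 + ((g + 121)*(1/(2*(2 + g)) + g))/2 = 3 + ((121 + g)*(g + 1/(2*(2 + g))))/2 = 3 + (121 + g)*(g + 1/(2*(2 + g)))/2)
10454/A(O(-16, 18)) = 10454/(((145 + 2*(161/18)³ + 246*(161/18)² + 497*(161/18))/(4*(2 + 161/18)))) = 10454/(((145 + 2*(4173281/5832) + 246*(25921/324) + 80017/18)/(4*(197/18)))) = 10454/(((¼)*(18/197)*(145 + 4173281/2916 + 1062761/54 + 80017/18))) = 10454/(((¼)*(18/197)*(74947949/2916))) = 10454/(74947949/127656) = 10454*(127656/74947949) = 1334515824/74947949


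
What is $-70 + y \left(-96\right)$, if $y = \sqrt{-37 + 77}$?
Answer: $-70 - 192 \sqrt{10} \approx -677.16$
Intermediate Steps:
$y = 2 \sqrt{10}$ ($y = \sqrt{40} = 2 \sqrt{10} \approx 6.3246$)
$-70 + y \left(-96\right) = -70 + 2 \sqrt{10} \left(-96\right) = -70 - 192 \sqrt{10}$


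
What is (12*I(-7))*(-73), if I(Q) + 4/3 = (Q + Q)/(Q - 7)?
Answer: 292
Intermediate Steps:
I(Q) = -4/3 + 2*Q/(-7 + Q) (I(Q) = -4/3 + (Q + Q)/(Q - 7) = -4/3 + (2*Q)/(-7 + Q) = -4/3 + 2*Q/(-7 + Q))
(12*I(-7))*(-73) = (12*(2*(14 - 7)/(3*(-7 - 7))))*(-73) = (12*((2/3)*7/(-14)))*(-73) = (12*((2/3)*(-1/14)*7))*(-73) = (12*(-1/3))*(-73) = -4*(-73) = 292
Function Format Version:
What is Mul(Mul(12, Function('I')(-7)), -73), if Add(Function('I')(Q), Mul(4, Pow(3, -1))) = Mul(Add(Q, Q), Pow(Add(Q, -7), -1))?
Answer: 292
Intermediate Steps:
Function('I')(Q) = Add(Rational(-4, 3), Mul(2, Q, Pow(Add(-7, Q), -1))) (Function('I')(Q) = Add(Rational(-4, 3), Mul(Add(Q, Q), Pow(Add(Q, -7), -1))) = Add(Rational(-4, 3), Mul(Mul(2, Q), Pow(Add(-7, Q), -1))) = Add(Rational(-4, 3), Mul(2, Q, Pow(Add(-7, Q), -1))))
Mul(Mul(12, Function('I')(-7)), -73) = Mul(Mul(12, Mul(Rational(2, 3), Pow(Add(-7, -7), -1), Add(14, -7))), -73) = Mul(Mul(12, Mul(Rational(2, 3), Pow(-14, -1), 7)), -73) = Mul(Mul(12, Mul(Rational(2, 3), Rational(-1, 14), 7)), -73) = Mul(Mul(12, Rational(-1, 3)), -73) = Mul(-4, -73) = 292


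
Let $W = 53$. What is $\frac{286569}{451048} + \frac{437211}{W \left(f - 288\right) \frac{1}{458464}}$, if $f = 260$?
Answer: $- \frac{22602635804905749}{167338808} \approx -1.3507 \cdot 10^{8}$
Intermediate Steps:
$\frac{286569}{451048} + \frac{437211}{W \left(f - 288\right) \frac{1}{458464}} = \frac{286569}{451048} + \frac{437211}{53 \left(260 - 288\right) \frac{1}{458464}} = 286569 \cdot \frac{1}{451048} + \frac{437211}{53 \left(-28\right) \frac{1}{458464}} = \frac{286569}{451048} + \frac{437211}{\left(-1484\right) \frac{1}{458464}} = \frac{286569}{451048} + \frac{437211}{- \frac{371}{114616}} = \frac{286569}{451048} + 437211 \left(- \frac{114616}{371}\right) = \frac{286569}{451048} - \frac{50111375976}{371} = - \frac{22602635804905749}{167338808}$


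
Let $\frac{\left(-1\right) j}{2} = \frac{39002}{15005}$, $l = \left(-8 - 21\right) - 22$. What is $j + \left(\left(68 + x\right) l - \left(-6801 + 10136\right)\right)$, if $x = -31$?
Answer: $- \frac{78434114}{15005} \approx -5227.2$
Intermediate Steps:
$l = -51$ ($l = -29 - 22 = -51$)
$j = - \frac{78004}{15005}$ ($j = - 2 \cdot \frac{39002}{15005} = - 2 \cdot 39002 \cdot \frac{1}{15005} = \left(-2\right) \frac{39002}{15005} = - \frac{78004}{15005} \approx -5.1985$)
$j + \left(\left(68 + x\right) l - \left(-6801 + 10136\right)\right) = - \frac{78004}{15005} + \left(\left(68 - 31\right) \left(-51\right) - \left(-6801 + 10136\right)\right) = - \frac{78004}{15005} + \left(37 \left(-51\right) - 3335\right) = - \frac{78004}{15005} - 5222 = - \frac{78434114}{15005}$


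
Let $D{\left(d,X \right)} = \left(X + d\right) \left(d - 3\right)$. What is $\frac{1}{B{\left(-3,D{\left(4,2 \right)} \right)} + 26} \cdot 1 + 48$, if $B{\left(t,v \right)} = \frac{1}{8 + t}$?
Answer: $\frac{6293}{131} \approx 48.038$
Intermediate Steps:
$D{\left(d,X \right)} = \left(-3 + d\right) \left(X + d\right)$ ($D{\left(d,X \right)} = \left(X + d\right) \left(-3 + d\right) = \left(-3 + d\right) \left(X + d\right)$)
$\frac{1}{B{\left(-3,D{\left(4,2 \right)} \right)} + 26} \cdot 1 + 48 = \frac{1}{\frac{1}{8 - 3} + 26} \cdot 1 + 48 = \frac{1}{\frac{1}{5} + 26} \cdot 1 + 48 = \frac{1}{\frac{131}{5}} \cdot 1 + 48 = \frac{5}{131} \cdot 1 + 48 = \frac{5}{131} + 48 = \frac{6293}{131}$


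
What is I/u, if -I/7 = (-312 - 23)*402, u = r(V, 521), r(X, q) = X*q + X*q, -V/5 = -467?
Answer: 94269/243307 ≈ 0.38745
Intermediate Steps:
V = 2335 (V = -5*(-467) = 2335)
r(X, q) = 2*X*q
u = 2433070 (u = 2*2335*521 = 2433070)
I = 942690 (I = -7*(-312 - 23)*402 = -(-2345)*402 = -7*(-134670) = 942690)
I/u = 942690/2433070 = 942690*(1/2433070) = 94269/243307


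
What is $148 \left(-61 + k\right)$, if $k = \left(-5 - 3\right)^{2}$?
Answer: $444$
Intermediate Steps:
$k = 64$ ($k = \left(-8\right)^{2} = 64$)
$148 \left(-61 + k\right) = 148 \left(-61 + 64\right) = 148 \cdot 3 = 444$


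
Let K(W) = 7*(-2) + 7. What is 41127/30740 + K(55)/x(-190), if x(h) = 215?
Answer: 345085/264364 ≈ 1.3053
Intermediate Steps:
K(W) = -7 (K(W) = -14 + 7 = -7)
41127/30740 + K(55)/x(-190) = 41127/30740 - 7/215 = 345085/264364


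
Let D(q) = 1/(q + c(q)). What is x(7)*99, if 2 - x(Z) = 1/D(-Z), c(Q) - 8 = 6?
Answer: -495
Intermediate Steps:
c(Q) = 14 (c(Q) = 8 + 6 = 14)
D(q) = 1/(14 + q) (D(q) = 1/(q + 14) = 1/(14 + q))
x(Z) = -12 + Z (x(Z) = 2 - 1/(1/(14 - Z)) = 2 - (14 - Z) = 2 + (-14 + Z) = -12 + Z)
x(7)*99 = (-12 + 7)*99 = -5*99 = -495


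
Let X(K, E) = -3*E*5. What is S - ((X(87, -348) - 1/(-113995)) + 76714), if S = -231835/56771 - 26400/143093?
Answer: -75878286804790392418/926042110478485 ≈ -81938.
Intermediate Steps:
S = -34672720055/8123532703 (S = -231835*1/56771 - 26400*1/143093 = -231835/56771 - 26400/143093 = -34672720055/8123532703 ≈ -4.2682)
X(K, E) = -15*E
S - ((X(87, -348) - 1/(-113995)) + 76714) = -34672720055/8123532703 - ((-15*(-348) - 1/(-113995)) + 76714) = -34672720055/8123532703 - ((5220 - 1*(-1/113995)) + 76714) = -34672720055/8123532703 - ((5220 + 1/113995) + 76714) = -34672720055/8123532703 - (595053901/113995 + 76714) = -34672720055/8123532703 - 1*9340066331/113995 = -34672720055/8123532703 - 9340066331/113995 = -75878286804790392418/926042110478485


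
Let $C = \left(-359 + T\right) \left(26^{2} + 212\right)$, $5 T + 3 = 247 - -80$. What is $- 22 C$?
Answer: $\frac{28737456}{5} \approx 5.7475 \cdot 10^{6}$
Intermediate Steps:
$T = \frac{324}{5}$ ($T = - \frac{3}{5} + \frac{247 - -80}{5} = - \frac{3}{5} + \frac{247 + 80}{5} = - \frac{3}{5} + \frac{1}{5} \cdot 327 = - \frac{3}{5} + \frac{327}{5} = \frac{324}{5} \approx 64.8$)
$C = - \frac{1306248}{5}$ ($C = \left(-359 + \frac{324}{5}\right) \left(26^{2} + 212\right) = - \frac{1471 \left(676 + 212\right)}{5} = \left(- \frac{1471}{5}\right) 888 = - \frac{1306248}{5} \approx -2.6125 \cdot 10^{5}$)
$- 22 C = \left(-22\right) \left(- \frac{1306248}{5}\right) = \frac{28737456}{5}$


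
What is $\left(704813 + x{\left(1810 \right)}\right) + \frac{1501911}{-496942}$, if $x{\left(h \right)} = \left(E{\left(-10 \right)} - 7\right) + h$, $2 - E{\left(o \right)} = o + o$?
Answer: $\frac{351156599085}{496942} \approx 7.0664 \cdot 10^{5}$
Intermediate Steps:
$E{\left(o \right)} = 2 - 2 o$ ($E{\left(o \right)} = 2 - \left(o + o\right) = 2 - 2 o$)
$x{\left(h \right)} = 15 + h$ ($x{\left(h \right)} = \left(\left(2 - -20\right) - 7\right) + h = \left(\left(2 + 20\right) - 7\right) + h = \left(22 - 7\right) + h = 15 + h$)
$\left(704813 + x{\left(1810 \right)}\right) + \frac{1501911}{-496942} = \left(704813 + \left(15 + 1810\right)\right) + \frac{1501911}{-496942} = \left(704813 + 1825\right) + 1501911 \left(- \frac{1}{496942}\right) = 706638 - \frac{1501911}{496942} = \frac{351156599085}{496942}$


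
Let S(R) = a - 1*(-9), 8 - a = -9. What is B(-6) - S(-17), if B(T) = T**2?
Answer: 10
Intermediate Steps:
a = 17 (a = 8 - 1*(-9) = 8 + 9 = 17)
S(R) = 26 (S(R) = 17 - 1*(-9) = 17 + 9 = 26)
B(-6) - S(-17) = (-6)**2 - 1*26 = 36 - 26 = 10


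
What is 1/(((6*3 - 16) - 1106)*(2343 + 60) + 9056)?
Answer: -1/2643856 ≈ -3.7824e-7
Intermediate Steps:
1/(((6*3 - 16) - 1106)*(2343 + 60) + 9056) = 1/(((18 - 16) - 1106)*2403 + 9056) = 1/((2 - 1106)*2403 + 9056) = 1/(-1104*2403 + 9056) = 1/(-2652912 + 9056) = 1/(-2643856) = -1/2643856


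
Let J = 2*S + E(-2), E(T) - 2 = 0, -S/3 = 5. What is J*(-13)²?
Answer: -4732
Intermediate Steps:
S = -15 (S = -3*5 = -15)
E(T) = 2 (E(T) = 2 + 0 = 2)
J = -28 (J = 2*(-15) + 2 = -30 + 2 = -28)
J*(-13)² = -28*(-13)² = -28*169 = -4732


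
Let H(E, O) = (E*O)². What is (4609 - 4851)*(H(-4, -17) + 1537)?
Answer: -1490962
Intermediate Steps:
H(E, O) = E²*O²
(4609 - 4851)*(H(-4, -17) + 1537) = (4609 - 4851)*((-4)²*(-17)² + 1537) = -242*(16*289 + 1537) = -242*(4624 + 1537) = -242*6161 = -1490962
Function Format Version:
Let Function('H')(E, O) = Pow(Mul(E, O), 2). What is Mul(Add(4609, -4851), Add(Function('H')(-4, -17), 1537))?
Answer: -1490962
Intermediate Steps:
Function('H')(E, O) = Mul(Pow(E, 2), Pow(O, 2))
Mul(Add(4609, -4851), Add(Function('H')(-4, -17), 1537)) = Mul(Add(4609, -4851), Add(Mul(Pow(-4, 2), Pow(-17, 2)), 1537)) = Mul(-242, Add(Mul(16, 289), 1537)) = Mul(-242, Add(4624, 1537)) = Mul(-242, 6161) = -1490962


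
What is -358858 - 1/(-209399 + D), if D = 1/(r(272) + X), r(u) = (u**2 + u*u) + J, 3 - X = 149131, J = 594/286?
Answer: -1131150258616227/3152083160 ≈ -3.5886e+5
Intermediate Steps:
J = 27/13 (J = 594*(1/286) = 27/13 ≈ 2.0769)
X = -149128 (X = 3 - 1*149131 = 3 - 149131 = -149128)
r(u) = 27/13 + 2*u**2 (r(u) = (u**2 + u*u) + 27/13 = (u**2 + u**2) + 27/13 = 2*u**2 + 27/13 = 27/13 + 2*u**2)
D = -13/15053 (D = 1/((27/13 + 2*272**2) - 149128) = 1/((27/13 + 2*73984) - 149128) = 1/((27/13 + 147968) - 149128) = 1/(1923611/13 - 149128) = 1/(-15053/13) = -13/15053 ≈ -0.00086362)
-358858 - 1/(-209399 + D) = -358858 - 1/(-209399 - 13/15053) = -358858 - 1/(-3152083160/15053) = -358858 - 1*(-15053/3152083160) = -358858 + 15053/3152083160 = -1131150258616227/3152083160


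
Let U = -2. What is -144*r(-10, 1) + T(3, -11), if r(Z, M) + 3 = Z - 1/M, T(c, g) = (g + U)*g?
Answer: 2159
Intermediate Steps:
T(c, g) = g*(-2 + g) (T(c, g) = (g - 2)*g = (-2 + g)*g = g*(-2 + g))
r(Z, M) = -3 + Z - 1/M (r(Z, M) = -3 + (Z - 1/M) = -3 + Z - 1/M)
-144*r(-10, 1) + T(3, -11) = -144*(-3 - 10 - 1/1) - 11*(-2 - 11) = -144*(-3 - 10 - 1*1) - 11*(-13) = -144*(-3 - 10 - 1) + 143 = -144*(-14) + 143 = 2016 + 143 = 2159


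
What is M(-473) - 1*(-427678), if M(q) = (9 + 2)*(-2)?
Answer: 427656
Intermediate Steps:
M(q) = -22 (M(q) = 11*(-2) = -22)
M(-473) - 1*(-427678) = -22 - 1*(-427678) = -22 + 427678 = 427656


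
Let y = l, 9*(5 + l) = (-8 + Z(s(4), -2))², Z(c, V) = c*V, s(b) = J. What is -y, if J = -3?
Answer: 41/9 ≈ 4.5556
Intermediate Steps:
s(b) = -3
Z(c, V) = V*c
l = -41/9 (l = -5 + (-8 - 2*(-3))²/9 = -5 + (-8 + 6)²/9 = -5 + (⅑)*(-2)² = -5 + (⅑)*4 = -5 + 4/9 = -41/9 ≈ -4.5556)
y = -41/9 ≈ -4.5556
-y = -1*(-41/9) = 41/9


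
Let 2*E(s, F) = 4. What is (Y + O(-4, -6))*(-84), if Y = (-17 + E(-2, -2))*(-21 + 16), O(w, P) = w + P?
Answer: -5460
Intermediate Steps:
E(s, F) = 2 (E(s, F) = (½)*4 = 2)
O(w, P) = P + w
Y = 75 (Y = (-17 + 2)*(-21 + 16) = -15*(-5) = 75)
(Y + O(-4, -6))*(-84) = (75 + (-6 - 4))*(-84) = (75 - 10)*(-84) = 65*(-84) = -5460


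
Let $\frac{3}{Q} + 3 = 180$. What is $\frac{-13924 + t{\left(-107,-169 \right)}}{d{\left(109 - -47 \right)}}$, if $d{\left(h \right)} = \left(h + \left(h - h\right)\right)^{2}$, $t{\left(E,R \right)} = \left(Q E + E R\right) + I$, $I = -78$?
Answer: $\frac{5014}{29913} \approx 0.16762$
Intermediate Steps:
$Q = \frac{1}{59}$ ($Q = \frac{3}{-3 + 180} = \frac{3}{177} = 3 \cdot \frac{1}{177} = \frac{1}{59} \approx 0.016949$)
$t{\left(E,R \right)} = -78 + \frac{E}{59} + E R$ ($t{\left(E,R \right)} = \left(\frac{E}{59} + E R\right) - 78 = -78 + \frac{E}{59} + E R$)
$d{\left(h \right)} = h^{2}$ ($d{\left(h \right)} = \left(h + 0\right)^{2} = h^{2}$)
$\frac{-13924 + t{\left(-107,-169 \right)}}{d{\left(109 - -47 \right)}} = \frac{-13924 - - \frac{1062188}{59}}{\left(109 - -47\right)^{2}} = \frac{-13924 - - \frac{1062188}{59}}{\left(109 + 47\right)^{2}} = \frac{-13924 + \frac{1062188}{59}}{156^{2}} = \frac{240672}{59 \cdot 24336} = \frac{240672}{59} \cdot \frac{1}{24336} = \frac{5014}{29913}$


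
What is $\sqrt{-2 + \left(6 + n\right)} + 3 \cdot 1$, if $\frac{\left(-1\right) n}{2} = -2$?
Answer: $3 + 2 \sqrt{2} \approx 5.8284$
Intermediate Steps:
$n = 4$ ($n = \left(-2\right) \left(-2\right) = 4$)
$\sqrt{-2 + \left(6 + n\right)} + 3 \cdot 1 = \sqrt{-2 + \left(6 + 4\right)} + 3 \cdot 1 = \sqrt{-2 + 10} + 3 = \sqrt{8} + 3 = 2 \sqrt{2} + 3 = 3 + 2 \sqrt{2}$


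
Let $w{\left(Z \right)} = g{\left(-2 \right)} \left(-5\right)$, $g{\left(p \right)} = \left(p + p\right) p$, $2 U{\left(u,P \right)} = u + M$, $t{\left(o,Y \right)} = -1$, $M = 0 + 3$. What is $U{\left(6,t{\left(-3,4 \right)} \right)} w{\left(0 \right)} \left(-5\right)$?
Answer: $900$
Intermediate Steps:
$M = 3$
$U{\left(u,P \right)} = \frac{3}{2} + \frac{u}{2}$ ($U{\left(u,P \right)} = \frac{u + 3}{2} = \frac{3 + u}{2} = \frac{3}{2} + \frac{u}{2}$)
$g{\left(p \right)} = 2 p^{2}$ ($g{\left(p \right)} = 2 p p = 2 p^{2}$)
$w{\left(Z \right)} = -40$ ($w{\left(Z \right)} = 2 \left(-2\right)^{2} \left(-5\right) = 2 \cdot 4 \left(-5\right) = 8 \left(-5\right) = -40$)
$U{\left(6,t{\left(-3,4 \right)} \right)} w{\left(0 \right)} \left(-5\right) = \left(\frac{3}{2} + \frac{1}{2} \cdot 6\right) \left(-40\right) \left(-5\right) = \left(\frac{3}{2} + 3\right) \left(-40\right) \left(-5\right) = \frac{9}{2} \left(-40\right) \left(-5\right) = \left(-180\right) \left(-5\right) = 900$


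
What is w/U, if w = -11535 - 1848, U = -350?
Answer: 13383/350 ≈ 38.237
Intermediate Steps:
w = -13383
w/U = -13383/(-350) = -13383*(-1/350) = 13383/350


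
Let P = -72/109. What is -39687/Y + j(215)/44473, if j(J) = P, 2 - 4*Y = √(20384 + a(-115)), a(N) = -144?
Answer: 384769625070/24523790863 + 158748*√1265/5059 ≈ 1131.8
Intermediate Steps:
P = -72/109 (P = -72*1/109 = -72/109 ≈ -0.66055)
Y = ½ - √1265 (Y = ½ - √(20384 - 144)/4 = ½ - √1265 ≈ -35.067)
j(J) = -72/109
-39687/Y + j(215)/44473 = -39687/(½ - √1265) - 72/109/44473 = -39687/(½ - √1265) - 72/109*1/44473 = -39687/(½ - √1265) - 72/4847557 = -72/4847557 - 39687/(½ - √1265)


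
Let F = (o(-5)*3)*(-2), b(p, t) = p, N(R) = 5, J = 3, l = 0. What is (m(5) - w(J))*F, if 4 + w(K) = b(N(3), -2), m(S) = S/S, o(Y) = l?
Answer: 0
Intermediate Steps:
o(Y) = 0
m(S) = 1
w(K) = 1 (w(K) = -4 + 5 = 1)
F = 0 (F = (0*3)*(-2) = 0*(-2) = 0)
(m(5) - w(J))*F = (1 - 1*1)*0 = (1 - 1)*0 = 0*0 = 0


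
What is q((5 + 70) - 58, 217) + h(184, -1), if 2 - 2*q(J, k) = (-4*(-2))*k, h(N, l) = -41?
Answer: -908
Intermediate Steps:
q(J, k) = 1 - 4*k (q(J, k) = 1 - (-4*(-2))*k/2 = 1 - 4*k)
q((5 + 70) - 58, 217) + h(184, -1) = (1 - 4*217) - 41 = (1 - 868) - 41 = -867 - 41 = -908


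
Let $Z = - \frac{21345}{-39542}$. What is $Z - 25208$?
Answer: $- \frac{996753391}{39542} \approx -25207.0$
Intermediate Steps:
$Z = \frac{21345}{39542}$ ($Z = \left(-21345\right) \left(- \frac{1}{39542}\right) = \frac{21345}{39542} \approx 0.53981$)
$Z - 25208 = \frac{21345}{39542} - 25208 = - \frac{996753391}{39542}$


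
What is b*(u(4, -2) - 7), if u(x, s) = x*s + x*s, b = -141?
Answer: 3243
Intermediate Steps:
u(x, s) = 2*s*x (u(x, s) = s*x + s*x = 2*s*x)
b*(u(4, -2) - 7) = -141*(2*(-2)*4 - 7) = -141*(-16 - 7) = -141*(-23) = 3243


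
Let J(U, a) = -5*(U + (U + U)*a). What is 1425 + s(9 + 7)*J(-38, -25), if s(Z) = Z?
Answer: -147535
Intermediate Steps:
J(U, a) = -5*U - 10*U*a (J(U, a) = -5*(U + (2*U)*a) = -5*(U + 2*U*a) = -5*U - 10*U*a)
1425 + s(9 + 7)*J(-38, -25) = 1425 + (9 + 7)*(-5*(-38)*(1 + 2*(-25))) = 1425 + 16*(-5*(-38)*(1 - 50)) = 1425 + 16*(-5*(-38)*(-49)) = 1425 + 16*(-9310) = 1425 - 148960 = -147535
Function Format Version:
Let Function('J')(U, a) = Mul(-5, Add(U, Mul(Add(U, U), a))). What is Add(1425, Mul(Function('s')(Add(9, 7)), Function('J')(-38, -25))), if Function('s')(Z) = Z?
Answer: -147535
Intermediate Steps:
Function('J')(U, a) = Add(Mul(-5, U), Mul(-10, U, a)) (Function('J')(U, a) = Mul(-5, Add(U, Mul(Mul(2, U), a))) = Mul(-5, Add(U, Mul(2, U, a))) = Add(Mul(-5, U), Mul(-10, U, a)))
Add(1425, Mul(Function('s')(Add(9, 7)), Function('J')(-38, -25))) = Add(1425, Mul(Add(9, 7), Mul(-5, -38, Add(1, Mul(2, -25))))) = Add(1425, Mul(16, Mul(-5, -38, Add(1, -50)))) = Add(1425, Mul(16, Mul(-5, -38, -49))) = Add(1425, Mul(16, -9310)) = Add(1425, -148960) = -147535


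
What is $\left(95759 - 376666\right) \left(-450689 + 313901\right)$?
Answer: $38424706716$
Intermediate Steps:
$\left(95759 - 376666\right) \left(-450689 + 313901\right) = \left(-280907\right) \left(-136788\right) = 38424706716$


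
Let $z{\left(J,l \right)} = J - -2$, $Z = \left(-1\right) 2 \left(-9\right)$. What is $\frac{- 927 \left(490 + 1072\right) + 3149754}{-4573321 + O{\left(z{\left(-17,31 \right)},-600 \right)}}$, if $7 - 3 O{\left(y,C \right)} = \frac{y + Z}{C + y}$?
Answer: $- \frac{1046594700}{2812590979} \approx -0.37211$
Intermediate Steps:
$Z = 18$ ($Z = \left(-2\right) \left(-9\right) = 18$)
$z{\left(J,l \right)} = 2 + J$ ($z{\left(J,l \right)} = J + 2 = 2 + J$)
$O{\left(y,C \right)} = \frac{7}{3} - \frac{18 + y}{3 \left(C + y\right)}$ ($O{\left(y,C \right)} = \frac{7}{3} - \frac{\left(y + 18\right) \frac{1}{C + y}}{3} = \frac{7}{3} - \frac{\left(18 + y\right) \frac{1}{C + y}}{3} = \frac{7}{3} - \frac{\frac{1}{C + y} \left(18 + y\right)}{3} = \frac{7}{3} - \frac{18 + y}{3 \left(C + y\right)}$)
$\frac{- 927 \left(490 + 1072\right) + 3149754}{-4573321 + O{\left(z{\left(-17,31 \right)},-600 \right)}} = \frac{- 927 \left(490 + 1072\right) + 3149754}{-4573321 + \frac{-6 + 2 \left(2 - 17\right) + \frac{7}{3} \left(-600\right)}{-600 + \left(2 - 17\right)}} = \frac{\left(-927\right) 1562 + 3149754}{-4573321 + \frac{-6 + 2 \left(-15\right) - 1400}{-600 - 15}} = \frac{-1447974 + 3149754}{-4573321 + \frac{-6 - 30 - 1400}{-615}} = \frac{1701780}{-4573321 - - \frac{1436}{615}} = \frac{1701780}{-4573321 + \frac{1436}{615}} = \frac{1701780}{- \frac{2812590979}{615}} = 1701780 \left(- \frac{615}{2812590979}\right) = - \frac{1046594700}{2812590979}$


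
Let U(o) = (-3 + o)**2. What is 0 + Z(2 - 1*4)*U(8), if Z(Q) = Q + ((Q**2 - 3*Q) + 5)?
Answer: 325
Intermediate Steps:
Z(Q) = 5 + Q**2 - 2*Q (Z(Q) = Q + (5 + Q**2 - 3*Q) = 5 + Q**2 - 2*Q)
0 + Z(2 - 1*4)*U(8) = 0 + (5 + (2 - 1*4)**2 - 2*(2 - 1*4))*(-3 + 8)**2 = 0 + (5 + (2 - 4)**2 - 2*(2 - 4))*5**2 = 0 + (5 + (-2)**2 - 2*(-2))*25 = 0 + (5 + 4 + 4)*25 = 0 + 13*25 = 0 + 325 = 325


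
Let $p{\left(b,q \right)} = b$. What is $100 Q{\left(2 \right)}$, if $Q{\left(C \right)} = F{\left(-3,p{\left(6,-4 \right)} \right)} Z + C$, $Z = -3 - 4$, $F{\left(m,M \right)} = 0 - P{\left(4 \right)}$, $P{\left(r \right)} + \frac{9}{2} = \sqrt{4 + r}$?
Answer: $-2950 + 1400 \sqrt{2} \approx -970.1$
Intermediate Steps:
$P{\left(r \right)} = - \frac{9}{2} + \sqrt{4 + r}$
$F{\left(m,M \right)} = \frac{9}{2} - 2 \sqrt{2}$ ($F{\left(m,M \right)} = 0 - \left(- \frac{9}{2} + \sqrt{4 + 4}\right) = 0 - \left(- \frac{9}{2} + \sqrt{8}\right) = 0 - \left(- \frac{9}{2} + 2 \sqrt{2}\right) = 0 + \left(\frac{9}{2} - 2 \sqrt{2}\right) = \frac{9}{2} - 2 \sqrt{2}$)
$Z = -7$
$Q{\left(C \right)} = - \frac{63}{2} + C + 14 \sqrt{2}$ ($Q{\left(C \right)} = \left(\frac{9}{2} - 2 \sqrt{2}\right) \left(-7\right) + C = \left(- \frac{63}{2} + 14 \sqrt{2}\right) + C = - \frac{63}{2} + C + 14 \sqrt{2}$)
$100 Q{\left(2 \right)} = 100 \left(- \frac{63}{2} + 2 + 14 \sqrt{2}\right) = 100 \left(- \frac{59}{2} + 14 \sqrt{2}\right) = -2950 + 1400 \sqrt{2}$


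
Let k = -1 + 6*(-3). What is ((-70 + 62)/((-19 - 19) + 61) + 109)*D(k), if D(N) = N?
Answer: -47481/23 ≈ -2064.4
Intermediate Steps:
k = -19 (k = -1 - 18 = -19)
((-70 + 62)/((-19 - 19) + 61) + 109)*D(k) = ((-70 + 62)/((-19 - 19) + 61) + 109)*(-19) = (-8/(-38 + 61) + 109)*(-19) = (-8/23 + 109)*(-19) = (2499/23)*(-19) = -47481/23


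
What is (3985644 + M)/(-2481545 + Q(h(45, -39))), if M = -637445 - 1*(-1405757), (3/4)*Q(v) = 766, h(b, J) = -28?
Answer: -14261868/7441571 ≈ -1.9165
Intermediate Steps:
Q(v) = 3064/3 (Q(v) = (4/3)*766 = 3064/3)
M = 768312 (M = -637445 + 1405757 = 768312)
(3985644 + M)/(-2481545 + Q(h(45, -39))) = (3985644 + 768312)/(-2481545 + 3064/3) = 4753956/(-7441571/3) = 4753956*(-3/7441571) = -14261868/7441571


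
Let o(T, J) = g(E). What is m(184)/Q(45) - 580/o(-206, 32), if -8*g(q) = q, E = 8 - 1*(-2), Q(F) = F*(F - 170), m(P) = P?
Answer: 2609816/5625 ≈ 463.97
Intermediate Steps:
Q(F) = F*(-170 + F)
E = 10 (E = 8 + 2 = 10)
g(q) = -q/8
o(T, J) = -5/4 (o(T, J) = -⅛*10 = -5/4)
m(184)/Q(45) - 580/o(-206, 32) = 184/((45*(-170 + 45))) - 580/(-5/4) = 184/((45*(-125))) - 580*(-⅘) = 184/(-5625) + 464 = 184*(-1/5625) + 464 = -184/5625 + 464 = 2609816/5625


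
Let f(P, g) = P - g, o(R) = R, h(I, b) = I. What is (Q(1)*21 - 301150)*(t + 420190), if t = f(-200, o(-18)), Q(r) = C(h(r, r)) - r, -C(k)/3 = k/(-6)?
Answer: -126489819284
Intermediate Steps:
C(k) = k/2 (C(k) = -3*k/(-6) = -3*k*(-1)/6 = -(-1)*k/2 = k/2)
Q(r) = -r/2 (Q(r) = r/2 - r = -r/2)
t = -182 (t = -200 - 1*(-18) = -200 + 18 = -182)
(Q(1)*21 - 301150)*(t + 420190) = (-1/2*1*21 - 301150)*(-182 + 420190) = (-1/2*21 - 301150)*420008 = (-21/2 - 301150)*420008 = -602321/2*420008 = -126489819284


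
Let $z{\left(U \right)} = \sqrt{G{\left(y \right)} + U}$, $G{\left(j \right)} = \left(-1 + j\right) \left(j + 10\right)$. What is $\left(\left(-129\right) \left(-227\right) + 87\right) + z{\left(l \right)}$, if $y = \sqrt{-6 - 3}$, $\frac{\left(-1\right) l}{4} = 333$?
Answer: $29370 + \sqrt{-1351 + 27 i} \approx 29370.0 + 36.758 i$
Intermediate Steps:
$l = -1332$ ($l = \left(-4\right) 333 = -1332$)
$y = 3 i$ ($y = \sqrt{-9} = 3 i \approx 3.0 i$)
$G{\left(j \right)} = \left(-1 + j\right) \left(10 + j\right)$
$z{\left(U \right)} = \sqrt{-19 + U + 27 i}$ ($z{\left(U \right)} = \sqrt{\left(-10 + \left(3 i\right)^{2} + 9 \cdot 3 i\right) + U} = \sqrt{\left(-10 - 9 + 27 i\right) + U} = \sqrt{\left(-19 + 27 i\right) + U} = \sqrt{-19 + U + 27 i}$)
$\left(\left(-129\right) \left(-227\right) + 87\right) + z{\left(l \right)} = \left(\left(-129\right) \left(-227\right) + 87\right) + \sqrt{-19 - 1332 + 27 i} = \left(29283 + 87\right) + \sqrt{-1351 + 27 i} = 29370 + \sqrt{-1351 + 27 i}$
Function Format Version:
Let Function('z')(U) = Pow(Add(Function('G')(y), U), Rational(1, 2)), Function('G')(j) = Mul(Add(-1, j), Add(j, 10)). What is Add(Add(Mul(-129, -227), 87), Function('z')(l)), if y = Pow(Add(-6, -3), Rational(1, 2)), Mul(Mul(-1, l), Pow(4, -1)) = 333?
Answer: Add(29370, Pow(Add(-1351, Mul(27, I)), Rational(1, 2))) ≈ Add(29370., Mul(36.758, I))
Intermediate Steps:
l = -1332 (l = Mul(-4, 333) = -1332)
y = Mul(3, I) (y = Pow(-9, Rational(1, 2)) = Mul(3, I) ≈ Mul(3.0000, I))
Function('G')(j) = Mul(Add(-1, j), Add(10, j))
Function('z')(U) = Pow(Add(-19, U, Mul(27, I)), Rational(1, 2)) (Function('z')(U) = Pow(Add(Add(-10, Pow(Mul(3, I), 2), Mul(9, Mul(3, I))), U), Rational(1, 2)) = Pow(Add(Add(-10, -9, Mul(27, I)), U), Rational(1, 2)) = Pow(Add(Add(-19, Mul(27, I)), U), Rational(1, 2)) = Pow(Add(-19, U, Mul(27, I)), Rational(1, 2)))
Add(Add(Mul(-129, -227), 87), Function('z')(l)) = Add(Add(Mul(-129, -227), 87), Pow(Add(-19, -1332, Mul(27, I)), Rational(1, 2))) = Add(Add(29283, 87), Pow(Add(-1351, Mul(27, I)), Rational(1, 2))) = Add(29370, Pow(Add(-1351, Mul(27, I)), Rational(1, 2)))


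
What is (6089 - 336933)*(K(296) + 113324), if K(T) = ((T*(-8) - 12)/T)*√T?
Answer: -37492565456 + 196852180*√74/37 ≈ -3.7447e+10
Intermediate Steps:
K(T) = (-12 - 8*T)/√T (K(T) = ((-8*T - 12)/T)*√T = ((-12 - 8*T)/T)*√T = (-12 - 8*T)/√T)
(6089 - 336933)*(K(296) + 113324) = (6089 - 336933)*(4*(-3 - 2*296)/√296 + 113324) = -330844*(4*(√74/148)*(-3 - 592) + 113324) = -330844*(4*(√74/148)*(-595) + 113324) = -330844*(-595*√74/37 + 113324) = -330844*(113324 - 595*√74/37) = -37492565456 + 196852180*√74/37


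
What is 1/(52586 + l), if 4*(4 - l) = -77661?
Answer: 4/288021 ≈ 1.3888e-5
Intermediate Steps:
l = 77677/4 (l = 4 - ¼*(-77661) = 4 + 77661/4 = 77677/4 ≈ 19419.)
1/(52586 + l) = 1/(52586 + 77677/4) = 1/(288021/4) = 4/288021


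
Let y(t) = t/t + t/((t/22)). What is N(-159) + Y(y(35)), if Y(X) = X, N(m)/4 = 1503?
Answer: 6035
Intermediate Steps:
N(m) = 6012 (N(m) = 4*1503 = 6012)
y(t) = 23 (y(t) = 1 + t/((t*(1/22))) = 1 + t/((t/22)) = 1 + t*(22/t) = 1 + 22 = 23)
N(-159) + Y(y(35)) = 6012 + 23 = 6035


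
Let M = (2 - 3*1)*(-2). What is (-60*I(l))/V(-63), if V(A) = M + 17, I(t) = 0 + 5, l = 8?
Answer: -300/19 ≈ -15.789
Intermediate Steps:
I(t) = 5
M = 2 (M = (2 - 3)*(-2) = -1*(-2) = 2)
V(A) = 19 (V(A) = 2 + 17 = 19)
(-60*I(l))/V(-63) = -60*5/19 = -300*1/19 = -300/19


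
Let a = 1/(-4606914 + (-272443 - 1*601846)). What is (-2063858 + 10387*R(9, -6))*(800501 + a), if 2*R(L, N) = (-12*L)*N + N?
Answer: 5574008837461657038/5481203 ≈ 1.0169e+12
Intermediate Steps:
R(L, N) = N/2 - 6*L*N (R(L, N) = ((-12*L)*N + N)/2 = (-12*L*N + N)/2 = (N - 12*L*N)/2 = N/2 - 6*L*N)
a = -1/5481203 (a = 1/(-4606914 + (-272443 - 601846)) = 1/(-4606914 - 874289) = 1/(-5481203) = -1/5481203 ≈ -1.8244e-7)
(-2063858 + 10387*R(9, -6))*(800501 + a) = (-2063858 + 10387*((½)*(-6)*(1 - 12*9)))*(800501 - 1/5481203) = (-2063858 + 10387*((½)*(-6)*(1 - 108)))*(4387708482702/5481203) = (-2063858 + 10387*((½)*(-6)*(-107)))*(4387708482702/5481203) = (-2063858 + 10387*321)*(4387708482702/5481203) = (-2063858 + 3334227)*(4387708482702/5481203) = 1270369*(4387708482702/5481203) = 5574008837461657038/5481203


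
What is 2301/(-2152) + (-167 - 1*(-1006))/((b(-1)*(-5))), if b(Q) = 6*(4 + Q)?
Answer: -1006309/96840 ≈ -10.391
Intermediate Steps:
b(Q) = 24 + 6*Q
2301/(-2152) + (-167 - 1*(-1006))/((b(-1)*(-5))) = 2301/(-2152) + (-167 - 1*(-1006))/(((24 + 6*(-1))*(-5))) = 2301*(-1/2152) + (-167 + 1006)/(((24 - 6)*(-5))) = -2301/2152 + 839/((18*(-5))) = -2301/2152 + 839/(-90) = -2301/2152 + 839*(-1/90) = -2301/2152 - 839/90 = -1006309/96840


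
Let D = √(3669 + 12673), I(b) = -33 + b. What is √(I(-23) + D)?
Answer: √(-56 + √16342) ≈ 8.4756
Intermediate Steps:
D = √16342 ≈ 127.84
√(I(-23) + D) = √((-33 - 23) + √16342) = √(-56 + √16342)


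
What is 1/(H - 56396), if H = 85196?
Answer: 1/28800 ≈ 3.4722e-5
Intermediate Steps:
1/(H - 56396) = 1/(85196 - 56396) = 1/28800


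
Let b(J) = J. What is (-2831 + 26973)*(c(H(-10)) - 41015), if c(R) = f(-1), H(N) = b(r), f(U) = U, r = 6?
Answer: -990208272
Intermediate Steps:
H(N) = 6
c(R) = -1
(-2831 + 26973)*(c(H(-10)) - 41015) = (-2831 + 26973)*(-1 - 41015) = 24142*(-41016) = -990208272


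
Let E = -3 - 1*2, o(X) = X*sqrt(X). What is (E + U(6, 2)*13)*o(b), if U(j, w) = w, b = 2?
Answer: 42*sqrt(2) ≈ 59.397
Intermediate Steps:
o(X) = X**(3/2)
E = -5 (E = -3 - 2 = -5)
(E + U(6, 2)*13)*o(b) = (-5 + 2*13)*2**(3/2) = (-5 + 26)*(2*sqrt(2)) = 21*(2*sqrt(2)) = 42*sqrt(2)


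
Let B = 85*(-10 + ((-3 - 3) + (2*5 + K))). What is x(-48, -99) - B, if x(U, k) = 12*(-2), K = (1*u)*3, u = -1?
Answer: 741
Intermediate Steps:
K = -3 (K = (1*(-1))*3 = -1*3 = -3)
x(U, k) = -24
B = -765 (B = 85*(-10 + ((-3 - 3) + (2*5 - 3))) = 85*(-10 + (-6 + (10 - 3))) = 85*(-10 + (-6 + 7)) = 85*(-10 + 1) = 85*(-9) = -765)
x(-48, -99) - B = -24 - 1*(-765) = -24 + 765 = 741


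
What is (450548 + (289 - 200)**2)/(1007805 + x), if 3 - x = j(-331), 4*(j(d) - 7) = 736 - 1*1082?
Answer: 101882/223975 ≈ 0.45488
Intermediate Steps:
j(d) = -159/2 (j(d) = 7 + (736 - 1*1082)/4 = 7 + (736 - 1082)/4 = 7 + (1/4)*(-346) = 7 - 173/2 = -159/2)
x = 165/2 (x = 3 - 1*(-159/2) = 3 + 159/2 = 165/2 ≈ 82.500)
(450548 + (289 - 200)**2)/(1007805 + x) = (450548 + (289 - 200)**2)/(1007805 + 165/2) = (450548 + 89**2)/(2015775/2) = (450548 + 7921)*(2/2015775) = 458469*(2/2015775) = 101882/223975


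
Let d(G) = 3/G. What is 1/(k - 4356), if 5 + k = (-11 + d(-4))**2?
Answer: -16/67567 ≈ -0.00023680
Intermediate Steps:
k = 2129/16 (k = -5 + (-11 + 3/(-4))**2 = -5 + (-11 + 3*(-1/4))**2 = -5 + (-11 - 3/4)**2 = -5 + (-47/4)**2 = -5 + 2209/16 = 2129/16 ≈ 133.06)
1/(k - 4356) = 1/(2129/16 - 4356) = 1/(-67567/16) = -16/67567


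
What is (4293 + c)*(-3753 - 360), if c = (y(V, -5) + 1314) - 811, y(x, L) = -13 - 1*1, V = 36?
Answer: -19668366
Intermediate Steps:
y(x, L) = -14 (y(x, L) = -13 - 1 = -14)
c = 489 (c = (-14 + 1314) - 811 = 1300 - 811 = 489)
(4293 + c)*(-3753 - 360) = (4293 + 489)*(-3753 - 360) = 4782*(-4113) = -19668366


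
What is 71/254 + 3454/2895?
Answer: 1082861/735330 ≈ 1.4726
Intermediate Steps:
71/254 + 3454/2895 = 1082861/735330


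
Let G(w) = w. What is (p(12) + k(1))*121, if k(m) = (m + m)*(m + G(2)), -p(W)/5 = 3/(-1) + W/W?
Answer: 1936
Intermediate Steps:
p(W) = 10 (p(W) = -5*(3/(-1) + W/W) = -5*(3*(-1) + 1) = -5*(-3 + 1) = -5*(-2) = 10)
k(m) = 2*m*(2 + m) (k(m) = (m + m)*(m + 2) = (2*m)*(2 + m) = 2*m*(2 + m))
(p(12) + k(1))*121 = (10 + 2*1*(2 + 1))*121 = (10 + 2*1*3)*121 = (10 + 6)*121 = 16*121 = 1936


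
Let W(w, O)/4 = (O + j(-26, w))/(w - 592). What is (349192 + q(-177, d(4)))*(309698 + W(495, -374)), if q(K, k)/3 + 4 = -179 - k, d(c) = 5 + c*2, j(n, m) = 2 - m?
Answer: 10473519233096/97 ≈ 1.0797e+11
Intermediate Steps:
d(c) = 5 + 2*c
q(K, k) = -549 - 3*k (q(K, k) = -12 + 3*(-179 - k) = -12 + (-537 - 3*k) = -549 - 3*k)
W(w, O) = 4*(2 + O - w)/(-592 + w) (W(w, O) = 4*((O + (2 - w))/(w - 592)) = 4*((2 + O - w)/(-592 + w)) = 4*(2 + O - w)/(-592 + w))
(349192 + q(-177, d(4)))*(309698 + W(495, -374)) = (349192 + (-549 - 3*(5 + 2*4)))*(309698 + 4*(2 - 374 - 1*495)/(-592 + 495)) = (349192 + (-549 - 3*(5 + 8)))*(309698 + 4*(2 - 374 - 495)/(-97)) = (349192 + (-549 - 3*13))*(309698 + 4*(-1/97)*(-867)) = (349192 + (-549 - 39))*(309698 + 3468/97) = (349192 - 588)*(30044174/97) = 348604*(30044174/97) = 10473519233096/97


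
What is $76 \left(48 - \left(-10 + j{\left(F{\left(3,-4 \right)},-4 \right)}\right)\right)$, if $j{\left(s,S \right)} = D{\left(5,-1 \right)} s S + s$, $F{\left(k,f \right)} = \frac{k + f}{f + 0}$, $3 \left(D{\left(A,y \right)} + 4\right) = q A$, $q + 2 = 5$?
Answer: $4465$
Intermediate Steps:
$q = 3$ ($q = -2 + 5 = 3$)
$D{\left(A,y \right)} = -4 + A$ ($D{\left(A,y \right)} = -4 + \frac{3 A}{3} = -4 + A$)
$F{\left(k,f \right)} = \frac{f + k}{f}$
$j{\left(s,S \right)} = s + S s$ ($j{\left(s,S \right)} = \left(-4 + 5\right) s S + s = 1 s S + s = s S + s = S s + s = s + S s$)
$76 \left(48 - \left(-10 + j{\left(F{\left(3,-4 \right)},-4 \right)}\right)\right) = 76 \left(48 + \left(10 - \frac{-4 + 3}{-4} \left(1 - 4\right)\right)\right) = 76 \left(48 + \left(10 - \left(- \frac{1}{4}\right) \left(-1\right) \left(-3\right)\right)\right) = 76 \left(48 + \left(10 - \frac{1}{4} \left(-3\right)\right)\right) = 76 \left(48 + \left(10 - - \frac{3}{4}\right)\right) = 76 \left(48 + \left(10 + \frac{3}{4}\right)\right) = 76 \left(48 + \frac{43}{4}\right) = 76 \cdot \frac{235}{4} = 4465$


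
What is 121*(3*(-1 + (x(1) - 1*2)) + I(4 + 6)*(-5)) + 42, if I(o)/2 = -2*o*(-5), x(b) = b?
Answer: -121684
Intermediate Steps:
I(o) = 20*o (I(o) = 2*(-2*o*(-5)) = 2*(10*o) = 20*o)
121*(3*(-1 + (x(1) - 1*2)) + I(4 + 6)*(-5)) + 42 = 121*(3*(-1 + (1 - 1*2)) + (20*(4 + 6))*(-5)) + 42 = 121*(3*(-1 + (1 - 2)) + (20*10)*(-5)) + 42 = 121*(3*(-1 - 1) + 200*(-5)) + 42 = 121*(3*(-2) - 1000) + 42 = 121*(-6 - 1000) + 42 = 121*(-1006) + 42 = -121726 + 42 = -121684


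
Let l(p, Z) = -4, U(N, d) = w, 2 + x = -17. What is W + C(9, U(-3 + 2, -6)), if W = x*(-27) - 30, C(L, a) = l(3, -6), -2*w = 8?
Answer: 479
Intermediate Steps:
w = -4 (w = -½*8 = -4)
x = -19 (x = -2 - 17 = -19)
U(N, d) = -4
C(L, a) = -4
W = 483 (W = -19*(-27) - 30 = 513 - 30 = 483)
W + C(9, U(-3 + 2, -6)) = 483 - 4 = 479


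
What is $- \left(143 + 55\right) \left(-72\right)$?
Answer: $14256$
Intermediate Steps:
$- \left(143 + 55\right) \left(-72\right) = - 198 \left(-72\right) = \left(-1\right) \left(-14256\right) = 14256$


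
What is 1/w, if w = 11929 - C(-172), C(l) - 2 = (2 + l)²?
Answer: -1/16973 ≈ -5.8917e-5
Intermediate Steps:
C(l) = 2 + (2 + l)²
w = -16973 (w = 11929 - (2 + (2 - 172)²) = 11929 - (2 + (-170)²) = 11929 - (2 + 28900) = 11929 - 1*28902 = 11929 - 28902 = -16973)
1/w = 1/(-16973) = -1/16973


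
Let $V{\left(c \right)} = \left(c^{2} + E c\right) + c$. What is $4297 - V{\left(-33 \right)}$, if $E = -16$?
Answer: $2713$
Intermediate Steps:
$V{\left(c \right)} = c^{2} - 15 c$ ($V{\left(c \right)} = \left(c^{2} - 16 c\right) + c = c^{2} - 15 c$)
$4297 - V{\left(-33 \right)} = 4297 - - 33 \left(-15 - 33\right) = 4297 - \left(-33\right) \left(-48\right) = 4297 - 1584 = 2713$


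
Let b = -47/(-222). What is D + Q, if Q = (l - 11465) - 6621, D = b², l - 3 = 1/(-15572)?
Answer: -867360756370/47965653 ≈ -18083.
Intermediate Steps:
l = 46715/15572 (l = 3 + 1/(-15572) = 3 - 1/15572 = 46715/15572 ≈ 2.9999)
b = 47/222 (b = -47*(-1/222) = 47/222 ≈ 0.21171)
D = 2209/49284 (D = (47/222)² = 2209/49284 ≈ 0.044822)
Q = -281588477/15572 (Q = (46715/15572 - 11465) - 6621 = -178486265/15572 - 6621 = -281588477/15572 ≈ -18083.)
D + Q = 2209/49284 - 281588477/15572 = -867360756370/47965653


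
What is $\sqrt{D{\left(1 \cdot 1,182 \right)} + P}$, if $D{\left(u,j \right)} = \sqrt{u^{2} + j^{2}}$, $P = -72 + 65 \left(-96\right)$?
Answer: $\sqrt{-6312 + 25 \sqrt{53}} \approx 78.294 i$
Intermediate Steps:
$P = -6312$ ($P = -72 - 6240 = -6312$)
$D{\left(u,j \right)} = \sqrt{j^{2} + u^{2}}$
$\sqrt{D{\left(1 \cdot 1,182 \right)} + P} = \sqrt{\sqrt{182^{2} + \left(1 \cdot 1\right)^{2}} - 6312} = \sqrt{\sqrt{33124 + 1^{2}} - 6312} = \sqrt{\sqrt{33124 + 1} - 6312} = \sqrt{\sqrt{33125} - 6312} = \sqrt{25 \sqrt{53} - 6312} = \sqrt{-6312 + 25 \sqrt{53}}$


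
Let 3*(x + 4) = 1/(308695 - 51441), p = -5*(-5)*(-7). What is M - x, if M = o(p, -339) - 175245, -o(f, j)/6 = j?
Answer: -133674580735/771762 ≈ -1.7321e+5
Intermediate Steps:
p = -175 (p = 25*(-7) = -175)
o(f, j) = -6*j
M = -173211 (M = -6*(-339) - 175245 = 2034 - 175245 = -173211)
x = -3087047/771762 (x = -4 + 1/(3*(308695 - 51441)) = -4 + (1/3)/257254 = -4 + (1/3)*(1/257254) = -4 + 1/771762 = -3087047/771762 ≈ -4.0000)
M - x = -173211 - 1*(-3087047/771762) = -173211 + 3087047/771762 = -133674580735/771762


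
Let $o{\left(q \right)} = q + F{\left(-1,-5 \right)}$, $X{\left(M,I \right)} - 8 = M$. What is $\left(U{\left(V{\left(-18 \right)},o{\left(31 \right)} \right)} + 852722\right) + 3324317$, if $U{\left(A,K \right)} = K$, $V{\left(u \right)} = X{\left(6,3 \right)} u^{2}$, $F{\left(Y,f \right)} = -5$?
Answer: $4177065$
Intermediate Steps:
$X{\left(M,I \right)} = 8 + M$
$V{\left(u \right)} = 14 u^{2}$ ($V{\left(u \right)} = \left(8 + 6\right) u^{2} = 14 u^{2}$)
$o{\left(q \right)} = -5 + q$ ($o{\left(q \right)} = q - 5 = -5 + q$)
$\left(U{\left(V{\left(-18 \right)},o{\left(31 \right)} \right)} + 852722\right) + 3324317 = \left(\left(-5 + 31\right) + 852722\right) + 3324317 = \left(26 + 852722\right) + 3324317 = 852748 + 3324317 = 4177065$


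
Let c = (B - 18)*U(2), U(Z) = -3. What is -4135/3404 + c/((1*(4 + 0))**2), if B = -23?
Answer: 88133/13616 ≈ 6.4728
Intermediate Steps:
c = 123 (c = (-23 - 18)*(-3) = -41*(-3) = 123)
-4135/3404 + c/((1*(4 + 0))**2) = -4135/3404 + 123/((1*(4 + 0))**2) = -4135*1/3404 + 123/((1*4)**2) = -4135/3404 + 123/(4**2) = -4135/3404 + 123/16 = 88133/13616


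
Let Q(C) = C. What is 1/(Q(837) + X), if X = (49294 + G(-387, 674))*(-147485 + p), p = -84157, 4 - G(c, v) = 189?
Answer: -1/11375706141 ≈ -8.7907e-11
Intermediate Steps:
G(c, v) = -185 (G(c, v) = 4 - 1*189 = 4 - 189 = -185)
X = -11375706978 (X = (49294 - 185)*(-147485 - 84157) = 49109*(-231642) = -11375706978)
1/(Q(837) + X) = 1/(837 - 11375706978) = 1/(-11375706141) = -1/11375706141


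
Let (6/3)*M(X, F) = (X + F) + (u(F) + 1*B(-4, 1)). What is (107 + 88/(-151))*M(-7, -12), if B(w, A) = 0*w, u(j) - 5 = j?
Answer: -208897/151 ≈ -1383.4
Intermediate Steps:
u(j) = 5 + j
B(w, A) = 0
M(X, F) = 5/2 + F + X/2 (M(X, F) = ((X + F) + ((5 + F) + 1*0))/2 = ((F + X) + ((5 + F) + 0))/2 = ((F + X) + (5 + F))/2 = (5 + X + 2*F)/2 = 5/2 + F + X/2)
(107 + 88/(-151))*M(-7, -12) = (107 + 88/(-151))*(5/2 - 12 + (½)*(-7)) = (107 + 88*(-1/151))*(5/2 - 12 - 7/2) = (107 - 88/151)*(-13) = (16069/151)*(-13) = -208897/151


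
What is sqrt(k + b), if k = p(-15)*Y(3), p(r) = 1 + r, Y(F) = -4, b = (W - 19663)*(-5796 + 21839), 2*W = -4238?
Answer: I*sqrt(349448570) ≈ 18694.0*I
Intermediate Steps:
W = -2119 (W = (1/2)*(-4238) = -2119)
b = -349448626 (b = (-2119 - 19663)*(-5796 + 21839) = -21782*16043 = -349448626)
k = 56 (k = (1 - 15)*(-4) = -14*(-4) = 56)
sqrt(k + b) = sqrt(56 - 349448626) = sqrt(-349448570) = I*sqrt(349448570)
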